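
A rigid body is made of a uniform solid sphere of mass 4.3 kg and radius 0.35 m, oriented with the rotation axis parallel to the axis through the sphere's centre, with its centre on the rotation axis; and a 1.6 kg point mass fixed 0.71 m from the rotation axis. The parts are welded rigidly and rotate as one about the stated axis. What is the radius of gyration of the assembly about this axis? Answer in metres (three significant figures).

0.415

Solid sphere: I_cm = (2/5)MR² = (2/5)(4.3)(0.35)² = 0.2107 kg m²; axis through the centre, so I = 0.2107 kg m².
Point mass: I_cm = 0; centre at d = 0.71 m, so I = I_cm + Md² gives I = 0 + (1.6)(0.71)² = 0.80656 kg m².
Total I = 1.0173 kg m²; total mass M = 5.9 kg.
k = √(I/M) = √(1.0173/5.9) = 0.41523 m.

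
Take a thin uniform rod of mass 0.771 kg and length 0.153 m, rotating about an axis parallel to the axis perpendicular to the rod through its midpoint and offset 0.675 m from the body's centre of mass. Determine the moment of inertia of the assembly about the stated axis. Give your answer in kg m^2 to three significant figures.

0.353

I_cm = (1/12)ML² = (1/12)(0.771)(0.153)² = 0.001504 kg m^2; centre at d = 0.675 m, so I = I_cm + Md² gives I = 0.001504 + (0.771)(0.675)² = 0.35279 kg m^2.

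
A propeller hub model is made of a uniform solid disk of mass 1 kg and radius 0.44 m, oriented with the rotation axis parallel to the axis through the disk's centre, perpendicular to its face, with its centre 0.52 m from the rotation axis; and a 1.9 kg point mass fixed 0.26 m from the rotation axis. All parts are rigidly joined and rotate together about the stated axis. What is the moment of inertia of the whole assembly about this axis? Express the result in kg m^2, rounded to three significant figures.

0.496

Solid disk: I_cm = (1/2)MR² = (1/2)(1)(0.44)² = 0.0968 kg m^2; centre at d = 0.52 m, so the parallel axis theorem gives I = 0.0968 + (1)(0.52)² = 0.3672 kg m^2.
Point mass: I_cm = 0; centre at d = 0.26 m, so the parallel axis theorem gives I = 0 + (1.9)(0.26)² = 0.12844 kg m^2.
Total I = 0.3672 + 0.12844 = 0.49564 kg m^2.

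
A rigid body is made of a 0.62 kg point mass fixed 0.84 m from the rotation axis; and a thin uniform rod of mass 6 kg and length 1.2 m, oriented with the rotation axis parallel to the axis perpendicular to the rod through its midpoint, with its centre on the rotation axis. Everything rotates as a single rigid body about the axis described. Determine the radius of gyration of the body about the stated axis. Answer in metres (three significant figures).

Point mass: I_cm = 0; centre at d = 0.84 m, so the parallel axis theorem gives I = 0 + (0.62)(0.84)² = 0.43747 kg m^2.
Thin rod: I_cm = (1/12)ML² = (1/12)(6)(1.2)² = 0.72 kg m^2; axis through the centre, so I = 0.72 kg m^2.
Total I = 1.1575 kg m^2; total mass M = 6.62 kg.
k = √(I/M) = √(1.1575/6.62) = 0.41814 m.

0.418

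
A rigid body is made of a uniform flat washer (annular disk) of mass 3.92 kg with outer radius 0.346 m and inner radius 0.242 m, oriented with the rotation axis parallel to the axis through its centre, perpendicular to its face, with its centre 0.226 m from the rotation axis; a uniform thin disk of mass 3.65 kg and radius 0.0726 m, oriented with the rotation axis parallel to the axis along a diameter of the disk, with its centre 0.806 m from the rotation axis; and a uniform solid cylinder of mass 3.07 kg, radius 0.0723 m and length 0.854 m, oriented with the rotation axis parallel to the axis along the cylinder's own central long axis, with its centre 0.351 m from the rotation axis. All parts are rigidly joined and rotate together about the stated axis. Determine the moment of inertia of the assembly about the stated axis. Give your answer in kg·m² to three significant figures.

3.31

Annular disk: I_cm = (1/2)M(R²+r²) = (1/2)(3.92)[(0.346)² + (0.242)²] = 0.34943 kg·m²; centre at d = 0.226 m, so the parallel axis theorem gives I = 0.34943 + (3.92)(0.226)² = 0.54965 kg·m².
Thin disk: I_cm = (1/4)MR² = (1/4)(3.65)(0.0726)² = 0.0048096 kg·m²; centre at d = 0.806 m, so the parallel axis theorem gives I = 0.0048096 + (3.65)(0.806)² = 2.376 kg·m².
Solid cylinder: I_cm = (1/2)MR² = (1/2)(3.07)(0.0723)² = 0.0080239 kg·m²; centre at d = 0.351 m, so the parallel axis theorem gives I = 0.0080239 + (3.07)(0.351)² = 0.38625 kg·m².
Total I = 0.54965 + 2.376 + 0.38625 = 3.3119 kg·m².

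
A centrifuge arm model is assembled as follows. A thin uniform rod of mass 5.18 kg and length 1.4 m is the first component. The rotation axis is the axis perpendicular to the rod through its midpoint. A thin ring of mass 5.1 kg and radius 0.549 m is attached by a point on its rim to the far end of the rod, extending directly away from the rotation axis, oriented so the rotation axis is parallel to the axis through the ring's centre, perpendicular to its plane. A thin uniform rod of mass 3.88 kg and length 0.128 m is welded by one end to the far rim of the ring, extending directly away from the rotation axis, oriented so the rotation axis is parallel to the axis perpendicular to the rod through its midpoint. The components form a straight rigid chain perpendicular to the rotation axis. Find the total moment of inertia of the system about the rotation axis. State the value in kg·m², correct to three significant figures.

23.8

Thin rod: I_cm = (1/12)ML² = (1/12)(5.18)(1.4)² = 0.84607 kg·m²; axis through the centre, so I = 0.84607 kg·m².
Thin ring: I_cm = MR² = (5.1)(0.549)² = 1.5371 kg·m²; centre at d = 0.7 + 0.549 = 1.249 m, so I = I_cm + Md² gives I = 1.5371 + (5.1)(1.249)² = 9.4932 kg·m².
Thin rod: I_cm = (1/12)ML² = (1/12)(3.88)(0.128)² = 0.0052975 kg·m²; centre at d = 0.7 + 0.549 + 0.549 + 0.064 = 1.862 m, so I = I_cm + Md² gives I = 0.0052975 + (3.88)(1.862)² = 13.457 kg·m².
Total I = 0.84607 + 9.4932 + 13.457 = 23.797 kg·m².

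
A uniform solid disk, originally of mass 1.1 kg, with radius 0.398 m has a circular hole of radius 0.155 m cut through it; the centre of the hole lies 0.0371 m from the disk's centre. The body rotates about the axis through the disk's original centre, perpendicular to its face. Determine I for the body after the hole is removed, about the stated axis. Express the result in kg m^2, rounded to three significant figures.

Unpierced body about its centre: I₀ = (1/2)MR² = (1/2)(1.1)(0.398)² = 0.087122 kg m^2.
The removed disk has mass m = M·(r/R)² = (1.1)(0.155/0.398)² = 0.16684 kg (same uniform areal density).
Its moment of inertia about the rotation axis (parallel-axis theorem): I_hole = (1/2)mr² + md² = (1/2)(0.16684)(0.155)² + (0.16684)(0.0371)² = 0.0022338 kg m^2.
Treating the hole as negative mass, I = I₀ − I_hole = 0.087122 − 0.0022338 = 0.084888 kg m^2.

0.0849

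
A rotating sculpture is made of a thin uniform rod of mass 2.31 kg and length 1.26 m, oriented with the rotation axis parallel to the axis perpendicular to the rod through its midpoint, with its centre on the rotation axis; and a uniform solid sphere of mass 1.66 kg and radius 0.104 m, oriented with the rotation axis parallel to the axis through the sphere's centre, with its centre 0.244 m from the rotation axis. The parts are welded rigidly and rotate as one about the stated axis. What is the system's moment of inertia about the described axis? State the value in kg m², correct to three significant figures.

0.412

Thin rod: I_cm = (1/12)ML² = (1/12)(2.31)(1.26)² = 0.30561 kg m²; axis through the centre, so I = 0.30561 kg m².
Solid sphere: I_cm = (2/5)MR² = (2/5)(1.66)(0.104)² = 0.0071818 kg m²; centre at d = 0.244 m, so the parallel axis theorem gives I = 0.0071818 + (1.66)(0.244)² = 0.10601 kg m².
Total I = 0.30561 + 0.10601 = 0.41162 kg m².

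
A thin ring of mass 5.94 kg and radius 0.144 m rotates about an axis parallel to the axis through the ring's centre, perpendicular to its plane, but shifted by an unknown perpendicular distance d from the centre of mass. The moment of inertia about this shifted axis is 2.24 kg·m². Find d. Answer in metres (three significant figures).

0.597

About the centre-of-mass axis, I_cm = MR² = (5.94)(0.144)² = 0.12317 kg·m².
Parallel axis theorem: I = I_cm + Md², so Md² = 2.24 − 0.12317 = 2.1168 kg·m².
d = √(2.1168 / 5.94) = 0.59697 m.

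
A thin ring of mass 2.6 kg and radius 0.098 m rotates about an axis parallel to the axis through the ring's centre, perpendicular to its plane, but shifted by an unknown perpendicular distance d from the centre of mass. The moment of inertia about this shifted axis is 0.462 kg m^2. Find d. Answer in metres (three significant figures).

0.410

About the centre-of-mass axis, I_cm = MR² = (2.6)(0.098)² = 0.02497 kg m^2.
Parallel axis theorem: I = I_cm + Md², so Md² = 0.462 − 0.02497 = 0.43703 kg m^2.
d = √(0.43703 / 2.6) = 0.40999 m.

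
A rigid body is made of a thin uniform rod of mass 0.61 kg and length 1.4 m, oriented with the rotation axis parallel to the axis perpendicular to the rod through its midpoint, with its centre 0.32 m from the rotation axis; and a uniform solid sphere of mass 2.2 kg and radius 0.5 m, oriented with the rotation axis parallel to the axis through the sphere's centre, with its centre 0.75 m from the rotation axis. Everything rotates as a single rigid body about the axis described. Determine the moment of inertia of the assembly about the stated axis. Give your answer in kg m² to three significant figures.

1.62

Thin rod: I_cm = (1/12)ML² = (1/12)(0.61)(1.4)² = 0.099633 kg m²; centre at d = 0.32 m, so I = I_cm + Md² gives I = 0.099633 + (0.61)(0.32)² = 0.1621 kg m².
Solid sphere: I_cm = (2/5)MR² = (2/5)(2.2)(0.5)² = 0.22 kg m²; centre at d = 0.75 m, so I = I_cm + Md² gives I = 0.22 + (2.2)(0.75)² = 1.4575 kg m².
Total I = 0.1621 + 1.4575 = 1.6196 kg m².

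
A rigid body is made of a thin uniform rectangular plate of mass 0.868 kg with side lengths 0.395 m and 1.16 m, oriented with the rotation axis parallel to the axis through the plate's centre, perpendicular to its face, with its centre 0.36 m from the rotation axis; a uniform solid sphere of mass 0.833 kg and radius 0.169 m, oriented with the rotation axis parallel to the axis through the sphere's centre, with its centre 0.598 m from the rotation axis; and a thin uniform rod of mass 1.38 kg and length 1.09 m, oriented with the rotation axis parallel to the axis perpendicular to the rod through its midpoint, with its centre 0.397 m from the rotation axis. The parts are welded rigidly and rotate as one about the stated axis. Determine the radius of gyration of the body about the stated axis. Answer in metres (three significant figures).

Rectangular plate: I_cm = (1/12)M(a²+b²) = (1/12)(0.868)[(0.395)² + (1.16)²] = 0.10862 kg m²; centre at d = 0.36 m, so I = I_cm + Md² gives I = 0.10862 + (0.868)(0.36)² = 0.22111 kg m².
Solid sphere: I_cm = (2/5)MR² = (2/5)(0.833)(0.169)² = 0.0095165 kg m²; centre at d = 0.598 m, so I = I_cm + Md² gives I = 0.0095165 + (0.833)(0.598)² = 0.3074 kg m².
Thin rod: I_cm = (1/12)ML² = (1/12)(1.38)(1.09)² = 0.13663 kg m²; centre at d = 0.397 m, so I = I_cm + Md² gives I = 0.13663 + (1.38)(0.397)² = 0.35413 kg m².
Total I = 0.88264 kg m²; total mass M = 3.081 kg.
k = √(I/M) = √(0.88264/3.081) = 0.53524 m.

0.535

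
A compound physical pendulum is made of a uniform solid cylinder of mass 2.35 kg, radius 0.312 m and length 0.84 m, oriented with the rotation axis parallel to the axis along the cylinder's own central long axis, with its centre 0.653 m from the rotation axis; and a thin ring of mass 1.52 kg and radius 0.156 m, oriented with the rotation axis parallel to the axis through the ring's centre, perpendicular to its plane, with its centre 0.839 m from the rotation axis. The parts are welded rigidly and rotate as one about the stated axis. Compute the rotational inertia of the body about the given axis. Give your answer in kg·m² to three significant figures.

Solid cylinder: I_cm = (1/2)MR² = (1/2)(2.35)(0.312)² = 0.11438 kg·m²; centre at d = 0.653 m, so the parallel axis theorem gives I = 0.11438 + (2.35)(0.653)² = 1.1164 kg·m².
Thin ring: I_cm = MR² = (1.52)(0.156)² = 0.036991 kg·m²; centre at d = 0.839 m, so the parallel axis theorem gives I = 0.036991 + (1.52)(0.839)² = 1.107 kg·m².
Total I = 1.1164 + 1.107 = 2.2234 kg·m².

2.22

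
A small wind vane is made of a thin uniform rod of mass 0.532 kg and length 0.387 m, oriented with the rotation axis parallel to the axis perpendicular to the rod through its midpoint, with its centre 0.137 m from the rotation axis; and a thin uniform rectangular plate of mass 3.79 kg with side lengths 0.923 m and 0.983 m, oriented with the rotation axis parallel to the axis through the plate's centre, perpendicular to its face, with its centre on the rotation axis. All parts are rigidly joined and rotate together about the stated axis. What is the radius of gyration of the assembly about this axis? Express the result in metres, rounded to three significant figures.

0.370

Thin rod: I_cm = (1/12)ML² = (1/12)(0.532)(0.387)² = 0.0066398 kg·m²; centre at d = 0.137 m, so the parallel axis theorem gives I = 0.0066398 + (0.532)(0.137)² = 0.016625 kg·m².
Rectangular plate: I_cm = (1/12)M(a²+b²) = (1/12)(3.79)[(0.923)² + (0.983)²] = 0.57425 kg·m²; axis through the centre, so I = 0.57425 kg·m².
Total I = 0.59088 kg·m²; total mass M = 4.322 kg.
k = √(I/M) = √(0.59088/4.322) = 0.36975 m.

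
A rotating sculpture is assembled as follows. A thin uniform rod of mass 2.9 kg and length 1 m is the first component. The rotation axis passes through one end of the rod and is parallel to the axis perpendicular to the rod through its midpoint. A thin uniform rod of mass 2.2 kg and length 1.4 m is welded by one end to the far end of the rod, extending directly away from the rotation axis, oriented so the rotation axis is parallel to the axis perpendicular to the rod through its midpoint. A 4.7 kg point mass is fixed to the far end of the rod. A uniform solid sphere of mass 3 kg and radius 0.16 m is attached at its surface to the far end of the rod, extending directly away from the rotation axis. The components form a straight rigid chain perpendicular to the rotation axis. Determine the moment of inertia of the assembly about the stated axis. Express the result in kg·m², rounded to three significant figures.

Thin rod: I_cm = (1/12)ML² = (1/12)(2.9)(1)² = 0.24167 kg·m²; centre at d = 0.5 m, so the parallel axis theorem gives I = 0.24167 + (2.9)(0.5)² = 0.96667 kg·m².
Thin rod: I_cm = (1/12)ML² = (1/12)(2.2)(1.4)² = 0.35933 kg·m²; centre at d = 0.5 + 0.5 + 0.7 = 1.7 m, so the parallel axis theorem gives I = 0.35933 + (2.2)(1.7)² = 6.7173 kg·m².
Point mass: I_cm = 0; centre at d = 0.5 + 0.5 + 0.7 + 0.7 = 2.4 m, so the parallel axis theorem gives I = 0 + (4.7)(2.4)² = 27.072 kg·m².
Solid sphere: I_cm = (2/5)MR² = (2/5)(3)(0.16)² = 0.03072 kg·m²; centre at d = 0.5 + 0.5 + 0.7 + 0.7 + 0.16 = 2.56 m, so the parallel axis theorem gives I = 0.03072 + (3)(2.56)² = 19.692 kg·m².
Total I = 0.96667 + 6.7173 + 27.072 + 19.692 = 54.448 kg·m².

54.4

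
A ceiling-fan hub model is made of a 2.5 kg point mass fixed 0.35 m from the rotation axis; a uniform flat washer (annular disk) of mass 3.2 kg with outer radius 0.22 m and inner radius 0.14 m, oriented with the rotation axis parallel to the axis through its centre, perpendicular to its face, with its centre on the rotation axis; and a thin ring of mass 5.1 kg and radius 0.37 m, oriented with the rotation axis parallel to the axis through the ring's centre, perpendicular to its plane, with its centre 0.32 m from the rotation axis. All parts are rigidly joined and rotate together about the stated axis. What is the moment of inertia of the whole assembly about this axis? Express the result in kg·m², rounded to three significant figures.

1.64

Point mass: I_cm = 0; centre at d = 0.35 m, so the parallel axis theorem gives I = 0 + (2.5)(0.35)² = 0.30625 kg·m².
Annular disk: I_cm = (1/2)M(R²+r²) = (1/2)(3.2)[(0.22)² + (0.14)²] = 0.1088 kg·m²; axis through the centre, so I = 0.1088 kg·m².
Thin ring: I_cm = MR² = (5.1)(0.37)² = 0.69819 kg·m²; centre at d = 0.32 m, so the parallel axis theorem gives I = 0.69819 + (5.1)(0.32)² = 1.2204 kg·m².
Total I = 0.30625 + 0.1088 + 1.2204 = 1.6355 kg·m².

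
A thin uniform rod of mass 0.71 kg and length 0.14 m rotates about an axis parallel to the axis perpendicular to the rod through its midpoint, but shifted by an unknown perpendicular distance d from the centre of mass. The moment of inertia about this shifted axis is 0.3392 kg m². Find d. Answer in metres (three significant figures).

About the centre-of-mass axis, I_cm = (1/12)ML² = (1/12)(0.71)(0.14)² = 0.0011597 kg m².
Parallel axis theorem: I = I_cm + Md², so Md² = 0.3392 − 0.0011597 = 0.33804 kg m².
d = √(0.33804 / 0.71) = 0.69001 m.

0.690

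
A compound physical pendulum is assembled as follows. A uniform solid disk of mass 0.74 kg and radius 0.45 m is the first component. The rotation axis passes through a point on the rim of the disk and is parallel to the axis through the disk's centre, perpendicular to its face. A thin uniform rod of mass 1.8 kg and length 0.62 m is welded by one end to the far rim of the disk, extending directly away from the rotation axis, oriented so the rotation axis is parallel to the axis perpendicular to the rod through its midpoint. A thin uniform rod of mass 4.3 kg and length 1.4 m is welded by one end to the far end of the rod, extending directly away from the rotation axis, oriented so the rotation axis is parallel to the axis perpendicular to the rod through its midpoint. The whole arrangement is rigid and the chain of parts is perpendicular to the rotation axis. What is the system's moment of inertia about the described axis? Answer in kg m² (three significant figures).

Solid disk: I_cm = (1/2)MR² = (1/2)(0.74)(0.45)² = 0.074925 kg m²; centre at d = 0.45 m, so I = I_cm + Md² gives I = 0.074925 + (0.74)(0.45)² = 0.22478 kg m².
Thin rod: I_cm = (1/12)ML² = (1/12)(1.8)(0.62)² = 0.05766 kg m²; centre at d = 0.45 + 0.45 + 0.31 = 1.21 m, so I = I_cm + Md² gives I = 0.05766 + (1.8)(1.21)² = 2.693 kg m².
Thin rod: I_cm = (1/12)ML² = (1/12)(4.3)(1.4)² = 0.70233 kg m²; centre at d = 0.45 + 0.45 + 0.31 + 0.31 + 0.7 = 2.22 m, so I = I_cm + Md² gives I = 0.70233 + (4.3)(2.22)² = 21.894 kg m².
Total I = 0.22478 + 2.693 + 21.894 = 24.812 kg m².

24.8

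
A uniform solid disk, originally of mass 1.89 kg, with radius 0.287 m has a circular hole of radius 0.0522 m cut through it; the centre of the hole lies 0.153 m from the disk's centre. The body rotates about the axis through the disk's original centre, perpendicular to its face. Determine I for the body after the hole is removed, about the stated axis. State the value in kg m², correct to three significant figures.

0.0763

Unpierced body about its centre: I₀ = (1/2)MR² = (1/2)(1.89)(0.287)² = 0.077839 kg m².
The removed disk has mass m = M·(r/R)² = (1.89)(0.0522/0.287)² = 0.062523 kg (same uniform areal density).
Its moment of inertia about the rotation axis (parallel-axis theorem): I_hole = (1/2)mr² + md² = (1/2)(0.062523)(0.0522)² + (0.062523)(0.153)² = 0.0015488 kg m².
Treating the hole as negative mass, I = I₀ − I_hole = 0.077839 − 0.0015488 = 0.07629 kg m².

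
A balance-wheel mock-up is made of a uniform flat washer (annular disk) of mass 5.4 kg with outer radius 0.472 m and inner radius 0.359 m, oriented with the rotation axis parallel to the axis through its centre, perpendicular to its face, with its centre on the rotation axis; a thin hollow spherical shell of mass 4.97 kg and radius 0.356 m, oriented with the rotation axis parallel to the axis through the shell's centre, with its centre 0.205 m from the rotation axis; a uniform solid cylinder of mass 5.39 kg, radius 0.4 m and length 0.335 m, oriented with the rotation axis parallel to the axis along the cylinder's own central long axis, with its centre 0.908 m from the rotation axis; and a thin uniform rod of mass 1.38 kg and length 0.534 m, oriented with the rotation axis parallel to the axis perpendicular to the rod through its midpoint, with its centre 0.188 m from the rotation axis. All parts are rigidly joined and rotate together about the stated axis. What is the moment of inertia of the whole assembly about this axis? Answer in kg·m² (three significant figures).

Annular disk: I_cm = (1/2)M(R²+r²) = (1/2)(5.4)[(0.472)² + (0.359)²] = 0.9495 kg·m²; axis through the centre, so I = 0.9495 kg·m².
Spherical shell: I_cm = (2/3)MR² = (2/3)(4.97)(0.356)² = 0.41992 kg·m²; centre at d = 0.205 m, so I = I_cm + Md² gives I = 0.41992 + (4.97)(0.205)² = 0.62878 kg·m².
Solid cylinder: I_cm = (1/2)MR² = (1/2)(5.39)(0.4)² = 0.4312 kg·m²; centre at d = 0.908 m, so I = I_cm + Md² gives I = 0.4312 + (5.39)(0.908)² = 4.8751 kg·m².
Thin rod: I_cm = (1/12)ML² = (1/12)(1.38)(0.534)² = 0.032793 kg·m²; centre at d = 0.188 m, so I = I_cm + Md² gives I = 0.032793 + (1.38)(0.188)² = 0.081568 kg·m².
Total I = 0.9495 + 0.62878 + 4.8751 + 0.081568 = 6.5349 kg·m².

6.53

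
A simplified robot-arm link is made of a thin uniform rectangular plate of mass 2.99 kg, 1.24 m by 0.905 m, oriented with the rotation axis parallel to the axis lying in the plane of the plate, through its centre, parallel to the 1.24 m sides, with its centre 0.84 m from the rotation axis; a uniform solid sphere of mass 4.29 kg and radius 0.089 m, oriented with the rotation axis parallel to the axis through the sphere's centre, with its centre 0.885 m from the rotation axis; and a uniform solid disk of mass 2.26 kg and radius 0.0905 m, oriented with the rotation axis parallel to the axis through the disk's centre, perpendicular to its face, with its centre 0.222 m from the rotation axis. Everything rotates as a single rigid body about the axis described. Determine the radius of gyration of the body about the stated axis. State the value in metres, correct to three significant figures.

0.780

Rectangular plate: I_cm = (1/12)Mb² = (1/12)(2.99)(0.905)² = 0.20407 kg m^2; centre at d = 0.84 m, so the parallel axis theorem gives I = 0.20407 + (2.99)(0.84)² = 2.3138 kg m^2.
Solid sphere: I_cm = (2/5)MR² = (2/5)(4.29)(0.089)² = 0.013592 kg m^2; centre at d = 0.885 m, so the parallel axis theorem gives I = 0.013592 + (4.29)(0.885)² = 3.3736 kg m^2.
Solid disk: I_cm = (1/2)MR² = (1/2)(2.26)(0.0905)² = 0.009255 kg m^2; centre at d = 0.222 m, so the parallel axis theorem gives I = 0.009255 + (2.26)(0.222)² = 0.12064 kg m^2.
Total I = 5.8081 kg m^2; total mass M = 9.54 kg.
k = √(I/M) = √(5.8081/9.54) = 0.78027 m.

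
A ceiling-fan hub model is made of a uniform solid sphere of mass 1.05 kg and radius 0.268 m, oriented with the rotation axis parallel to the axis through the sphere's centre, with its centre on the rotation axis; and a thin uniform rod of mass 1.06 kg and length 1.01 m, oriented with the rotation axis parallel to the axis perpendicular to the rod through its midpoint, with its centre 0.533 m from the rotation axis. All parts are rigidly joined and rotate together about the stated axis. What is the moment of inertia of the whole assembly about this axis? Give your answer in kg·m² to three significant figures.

Solid sphere: I_cm = (2/5)MR² = (2/5)(1.05)(0.268)² = 0.030166 kg·m²; axis through the centre, so I = 0.030166 kg·m².
Thin rod: I_cm = (1/12)ML² = (1/12)(1.06)(1.01)² = 0.090109 kg·m²; centre at d = 0.533 m, so the parallel axis theorem gives I = 0.090109 + (1.06)(0.533)² = 0.39124 kg·m².
Total I = 0.030166 + 0.39124 = 0.42141 kg·m².

0.421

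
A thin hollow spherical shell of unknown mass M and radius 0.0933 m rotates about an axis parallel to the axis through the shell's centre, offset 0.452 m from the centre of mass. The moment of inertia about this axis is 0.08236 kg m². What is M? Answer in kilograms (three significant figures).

I = I_cm + Md² = (2/3)MR² + Md² = M·[0.666667·(0.0933)² + (0.452)²] = M·0.21011.
So M = 0.08236 / 0.21011 = 0.39199 kg.

0.392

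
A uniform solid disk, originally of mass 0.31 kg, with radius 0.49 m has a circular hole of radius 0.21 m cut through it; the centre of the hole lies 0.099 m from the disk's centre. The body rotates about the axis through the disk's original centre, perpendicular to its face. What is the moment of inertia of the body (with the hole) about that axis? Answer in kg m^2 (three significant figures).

0.0354

Unpierced body about its centre: I₀ = (1/2)MR² = (1/2)(0.31)(0.49)² = 0.037215 kg m^2.
The removed disk has mass m = M·(r/R)² = (0.31)(0.21/0.49)² = 0.056939 kg (same uniform areal density).
Its moment of inertia about the rotation axis (parallel-axis theorem): I_hole = (1/2)mr² + md² = (1/2)(0.056939)(0.21)² + (0.056939)(0.099)² = 0.0018136 kg m^2.
Treating the hole as negative mass, I = I₀ − I_hole = 0.037215 − 0.0018136 = 0.035402 kg m^2.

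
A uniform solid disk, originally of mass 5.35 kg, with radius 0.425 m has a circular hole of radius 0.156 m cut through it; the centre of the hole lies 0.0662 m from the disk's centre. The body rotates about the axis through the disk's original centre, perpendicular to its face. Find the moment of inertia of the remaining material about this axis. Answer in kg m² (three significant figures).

0.471

Unpierced body about its centre: I₀ = (1/2)MR² = (1/2)(5.35)(0.425)² = 0.48317 kg m².
The removed disk has mass m = M·(r/R)² = (5.35)(0.156/0.425)² = 0.72082 kg (same uniform areal density).
Its moment of inertia about the rotation axis (parallel-axis theorem): I_hole = (1/2)mr² + md² = (1/2)(0.72082)(0.156)² + (0.72082)(0.0662)² = 0.01193 kg m².
Treating the hole as negative mass, I = I₀ − I_hole = 0.48317 − 0.01193 = 0.47124 kg m².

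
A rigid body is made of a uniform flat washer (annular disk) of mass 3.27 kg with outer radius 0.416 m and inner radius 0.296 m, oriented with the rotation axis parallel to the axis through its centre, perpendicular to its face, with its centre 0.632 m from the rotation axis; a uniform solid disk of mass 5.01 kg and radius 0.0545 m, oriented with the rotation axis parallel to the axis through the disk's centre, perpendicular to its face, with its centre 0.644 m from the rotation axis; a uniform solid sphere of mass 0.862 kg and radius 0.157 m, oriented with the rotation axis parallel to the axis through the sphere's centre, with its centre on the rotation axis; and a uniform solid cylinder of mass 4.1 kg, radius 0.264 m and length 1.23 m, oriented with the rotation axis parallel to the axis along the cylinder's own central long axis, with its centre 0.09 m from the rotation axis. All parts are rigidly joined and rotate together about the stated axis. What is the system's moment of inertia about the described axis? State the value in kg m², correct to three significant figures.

4.00

Annular disk: I_cm = (1/2)M(R²+r²) = (1/2)(3.27)[(0.416)² + (0.296)²] = 0.4262 kg m²; centre at d = 0.632 m, so the parallel axis theorem gives I = 0.4262 + (3.27)(0.632)² = 1.7323 kg m².
Solid disk: I_cm = (1/2)MR² = (1/2)(5.01)(0.0545)² = 0.0074405 kg m²; centre at d = 0.644 m, so the parallel axis theorem gives I = 0.0074405 + (5.01)(0.644)² = 2.0853 kg m².
Solid sphere: I_cm = (2/5)MR² = (2/5)(0.862)(0.157)² = 0.008499 kg m²; axis through the centre, so I = 0.008499 kg m².
Solid cylinder: I_cm = (1/2)MR² = (1/2)(4.1)(0.264)² = 0.14288 kg m²; centre at d = 0.09 m, so the parallel axis theorem gives I = 0.14288 + (4.1)(0.09)² = 0.17609 kg m².
Total I = 1.7323 + 2.0853 + 0.008499 + 0.17609 = 4.0022 kg m².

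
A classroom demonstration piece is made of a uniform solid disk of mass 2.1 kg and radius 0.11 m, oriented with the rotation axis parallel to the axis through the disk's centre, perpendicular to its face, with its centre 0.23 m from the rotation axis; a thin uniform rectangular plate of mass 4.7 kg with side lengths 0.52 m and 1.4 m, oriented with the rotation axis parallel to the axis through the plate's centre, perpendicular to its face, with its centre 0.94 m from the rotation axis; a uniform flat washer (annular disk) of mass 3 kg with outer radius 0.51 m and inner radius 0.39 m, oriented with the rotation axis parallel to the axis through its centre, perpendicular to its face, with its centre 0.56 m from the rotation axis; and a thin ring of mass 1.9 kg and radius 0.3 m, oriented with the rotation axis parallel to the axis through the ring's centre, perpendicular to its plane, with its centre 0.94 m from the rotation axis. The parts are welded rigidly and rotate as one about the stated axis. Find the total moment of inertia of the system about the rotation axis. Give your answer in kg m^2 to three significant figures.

Solid disk: I_cm = (1/2)MR² = (1/2)(2.1)(0.11)² = 0.012705 kg m^2; centre at d = 0.23 m, so I = I_cm + Md² gives I = 0.012705 + (2.1)(0.23)² = 0.1238 kg m^2.
Rectangular plate: I_cm = (1/12)M(a²+b²) = (1/12)(4.7)[(0.52)² + (1.4)²] = 0.87357 kg m^2; centre at d = 0.94 m, so I = I_cm + Md² gives I = 0.87357 + (4.7)(0.94)² = 5.0265 kg m^2.
Annular disk: I_cm = (1/2)M(R²+r²) = (1/2)(3)[(0.51)² + (0.39)²] = 0.6183 kg m^2; centre at d = 0.56 m, so I = I_cm + Md² gives I = 0.6183 + (3)(0.56)² = 1.5591 kg m^2.
Thin ring: I_cm = MR² = (1.9)(0.3)² = 0.171 kg m^2; centre at d = 0.94 m, so I = I_cm + Md² gives I = 0.171 + (1.9)(0.94)² = 1.8498 kg m^2.
Total I = 0.1238 + 5.0265 + 1.5591 + 1.8498 = 8.5592 kg m^2.

8.56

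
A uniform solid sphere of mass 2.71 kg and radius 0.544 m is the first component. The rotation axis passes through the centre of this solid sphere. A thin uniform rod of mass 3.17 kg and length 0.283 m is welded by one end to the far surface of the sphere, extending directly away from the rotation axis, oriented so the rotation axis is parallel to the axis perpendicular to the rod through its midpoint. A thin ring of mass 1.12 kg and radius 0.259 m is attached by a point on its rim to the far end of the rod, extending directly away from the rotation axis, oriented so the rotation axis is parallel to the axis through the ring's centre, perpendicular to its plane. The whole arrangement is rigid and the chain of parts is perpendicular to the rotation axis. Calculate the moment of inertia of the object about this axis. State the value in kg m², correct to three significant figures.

Solid sphere: I_cm = (2/5)MR² = (2/5)(2.71)(0.544)² = 0.32079 kg m²; axis through the centre, so I = 0.32079 kg m².
Thin rod: I_cm = (1/12)ML² = (1/12)(3.17)(0.283)² = 0.021157 kg m²; centre at d = 0.544 + 0.1415 = 0.6855 m, so I = I_cm + Md² gives I = 0.021157 + (3.17)(0.6855)² = 1.5108 kg m².
Thin ring: I_cm = MR² = (1.12)(0.259)² = 0.075131 kg m²; centre at d = 0.544 + 0.1415 + 0.1415 + 0.259 = 1.086 m, so I = I_cm + Md² gives I = 0.075131 + (1.12)(1.086)² = 1.3961 kg m².
Total I = 0.32079 + 1.5108 + 1.3961 = 3.2276 kg m².

3.23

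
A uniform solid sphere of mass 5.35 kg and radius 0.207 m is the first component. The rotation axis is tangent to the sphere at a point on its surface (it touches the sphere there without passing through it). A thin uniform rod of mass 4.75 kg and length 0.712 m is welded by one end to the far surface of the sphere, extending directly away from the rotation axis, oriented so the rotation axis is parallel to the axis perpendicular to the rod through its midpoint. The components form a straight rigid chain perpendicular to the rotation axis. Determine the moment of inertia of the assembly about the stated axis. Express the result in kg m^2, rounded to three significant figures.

3.34

Solid sphere: I_cm = (2/5)MR² = (2/5)(5.35)(0.207)² = 0.091697 kg m^2; centre at d = 0.207 m, so I = I_cm + Md² gives I = 0.091697 + (5.35)(0.207)² = 0.32094 kg m^2.
Thin rod: I_cm = (1/12)ML² = (1/12)(4.75)(0.712)² = 0.20067 kg m^2; centre at d = 0.207 + 0.207 + 0.356 = 0.77 m, so I = I_cm + Md² gives I = 0.20067 + (4.75)(0.77)² = 3.0169 kg m^2.
Total I = 0.32094 + 3.0169 = 3.3379 kg m^2.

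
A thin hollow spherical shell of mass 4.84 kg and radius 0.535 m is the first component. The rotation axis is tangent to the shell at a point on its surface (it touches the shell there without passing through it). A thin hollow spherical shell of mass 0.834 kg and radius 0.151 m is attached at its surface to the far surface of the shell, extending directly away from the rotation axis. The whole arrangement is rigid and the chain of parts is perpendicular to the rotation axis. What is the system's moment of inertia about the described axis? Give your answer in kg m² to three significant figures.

3.56

Spherical shell: I_cm = (2/3)MR² = (2/3)(4.84)(0.535)² = 0.92355 kg m²; centre at d = 0.535 m, so I = I_cm + Md² gives I = 0.92355 + (4.84)(0.535)² = 2.3089 kg m².
Spherical shell: I_cm = (2/3)MR² = (2/3)(0.834)(0.151)² = 0.012677 kg m²; centre at d = 0.535 + 0.535 + 0.151 = 1.221 m, so I = I_cm + Md² gives I = 0.012677 + (0.834)(1.221)² = 1.256 kg m².
Total I = 2.3089 + 1.256 = 3.5649 kg m².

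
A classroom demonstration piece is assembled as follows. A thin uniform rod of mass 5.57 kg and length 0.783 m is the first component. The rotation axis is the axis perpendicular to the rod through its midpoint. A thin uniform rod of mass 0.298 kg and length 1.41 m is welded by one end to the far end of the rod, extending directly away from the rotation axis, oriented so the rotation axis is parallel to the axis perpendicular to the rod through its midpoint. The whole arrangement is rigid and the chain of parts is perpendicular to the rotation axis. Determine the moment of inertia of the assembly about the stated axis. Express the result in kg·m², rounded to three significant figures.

0.692

Thin rod: I_cm = (1/12)ML² = (1/12)(5.57)(0.783)² = 0.28458 kg·m²; axis through the centre, so I = 0.28458 kg·m².
Thin rod: I_cm = (1/12)ML² = (1/12)(0.298)(1.41)² = 0.049371 kg·m²; centre at d = 0.3915 + 0.705 = 1.0965 m, so I = I_cm + Md² gives I = 0.049371 + (0.298)(1.0965)² = 0.40766 kg·m².
Total I = 0.28458 + 0.40766 = 0.69224 kg·m².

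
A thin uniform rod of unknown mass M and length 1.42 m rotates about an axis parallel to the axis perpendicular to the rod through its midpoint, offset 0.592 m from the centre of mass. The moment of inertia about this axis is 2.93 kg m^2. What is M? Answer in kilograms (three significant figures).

5.65

I = I_cm + Md² = (1/12)ML² + Md² = M·[0.0833333·(1.42)² + (0.592)²] = M·0.5185.
So M = 2.93 / 0.5185 = 5.6509 kg.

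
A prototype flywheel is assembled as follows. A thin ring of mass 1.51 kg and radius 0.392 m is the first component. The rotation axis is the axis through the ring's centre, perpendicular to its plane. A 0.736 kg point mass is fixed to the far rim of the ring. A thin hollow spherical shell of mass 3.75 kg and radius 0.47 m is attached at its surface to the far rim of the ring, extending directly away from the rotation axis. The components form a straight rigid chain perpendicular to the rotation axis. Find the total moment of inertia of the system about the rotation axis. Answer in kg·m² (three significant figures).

Thin ring: I_cm = MR² = (1.51)(0.392)² = 0.23203 kg·m²; axis through the centre, so I = 0.23203 kg·m².
Point mass: I_cm = 0; centre at d = 0.392 m, so the parallel axis theorem gives I = 0 + (0.736)(0.392)² = 0.1131 kg·m².
Spherical shell: I_cm = (2/3)MR² = (2/3)(3.75)(0.47)² = 0.55225 kg·m²; centre at d = 0.392 + 0.47 = 0.862 m, so the parallel axis theorem gives I = 0.55225 + (3.75)(0.862)² = 3.3387 kg·m².
Total I = 0.23203 + 0.1131 + 3.3387 = 3.6838 kg·m².

3.68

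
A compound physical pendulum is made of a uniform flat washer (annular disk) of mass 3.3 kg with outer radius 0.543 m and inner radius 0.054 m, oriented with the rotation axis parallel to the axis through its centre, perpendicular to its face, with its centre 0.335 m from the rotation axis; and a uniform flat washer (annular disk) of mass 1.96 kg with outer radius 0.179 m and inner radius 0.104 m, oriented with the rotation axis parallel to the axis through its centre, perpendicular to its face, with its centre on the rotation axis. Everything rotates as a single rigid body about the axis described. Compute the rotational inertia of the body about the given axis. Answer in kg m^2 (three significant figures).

Annular disk: I_cm = (1/2)M(R²+r²) = (1/2)(3.3)[(0.543)² + (0.054)²] = 0.49131 kg m^2; centre at d = 0.335 m, so I = I_cm + Md² gives I = 0.49131 + (3.3)(0.335)² = 0.86165 kg m^2.
Annular disk: I_cm = (1/2)M(R²+r²) = (1/2)(1.96)[(0.179)² + (0.104)²] = 0.042 kg m^2; axis through the centre, so I = 0.042 kg m^2.
Total I = 0.86165 + 0.042 = 0.90365 kg m^2.

0.904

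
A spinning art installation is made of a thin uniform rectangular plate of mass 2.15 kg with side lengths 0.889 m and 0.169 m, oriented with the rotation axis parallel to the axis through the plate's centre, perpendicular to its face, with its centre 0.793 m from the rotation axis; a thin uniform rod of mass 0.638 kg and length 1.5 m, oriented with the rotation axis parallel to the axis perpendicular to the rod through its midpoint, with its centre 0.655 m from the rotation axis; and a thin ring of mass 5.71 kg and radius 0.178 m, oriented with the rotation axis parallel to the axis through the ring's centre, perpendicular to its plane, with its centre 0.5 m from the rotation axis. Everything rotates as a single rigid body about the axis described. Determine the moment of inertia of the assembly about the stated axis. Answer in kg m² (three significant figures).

3.50

Rectangular plate: I_cm = (1/12)M(a²+b²) = (1/12)(2.15)[(0.889)² + (0.169)²] = 0.14672 kg m²; centre at d = 0.793 m, so the parallel axis theorem gives I = 0.14672 + (2.15)(0.793)² = 1.4987 kg m².
Thin rod: I_cm = (1/12)ML² = (1/12)(0.638)(1.5)² = 0.11963 kg m²; centre at d = 0.655 m, so the parallel axis theorem gives I = 0.11963 + (0.638)(0.655)² = 0.39334 kg m².
Thin ring: I_cm = MR² = (5.71)(0.178)² = 0.18092 kg m²; centre at d = 0.5 m, so the parallel axis theorem gives I = 0.18092 + (5.71)(0.5)² = 1.6084 kg m².
Total I = 1.4987 + 0.39334 + 1.6084 = 3.5005 kg m².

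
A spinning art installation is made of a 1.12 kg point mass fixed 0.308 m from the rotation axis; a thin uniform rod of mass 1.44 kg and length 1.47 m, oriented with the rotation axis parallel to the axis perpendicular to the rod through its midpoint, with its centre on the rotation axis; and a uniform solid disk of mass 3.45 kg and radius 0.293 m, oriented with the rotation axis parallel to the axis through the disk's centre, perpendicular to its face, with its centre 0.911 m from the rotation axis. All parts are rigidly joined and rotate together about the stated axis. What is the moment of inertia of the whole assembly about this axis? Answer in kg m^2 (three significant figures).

Point mass: I_cm = 0; centre at d = 0.308 m, so the parallel axis theorem gives I = 0 + (1.12)(0.308)² = 0.10625 kg m^2.
Thin rod: I_cm = (1/12)ML² = (1/12)(1.44)(1.47)² = 0.25931 kg m^2; axis through the centre, so I = 0.25931 kg m^2.
Solid disk: I_cm = (1/2)MR² = (1/2)(3.45)(0.293)² = 0.14809 kg m^2; centre at d = 0.911 m, so the parallel axis theorem gives I = 0.14809 + (3.45)(0.911)² = 3.0113 kg m^2.
Total I = 0.10625 + 0.25931 + 3.0113 = 3.3769 kg m^2.

3.38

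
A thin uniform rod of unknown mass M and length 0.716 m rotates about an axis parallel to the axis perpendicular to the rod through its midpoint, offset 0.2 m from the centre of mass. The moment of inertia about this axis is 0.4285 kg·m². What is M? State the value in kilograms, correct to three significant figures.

I = I_cm + Md² = (1/12)ML² + Md² = M·[0.0833333·(0.716)² + (0.2)²] = M·0.082721.
So M = 0.4285 / 0.082721 = 5.18 kg.

5.18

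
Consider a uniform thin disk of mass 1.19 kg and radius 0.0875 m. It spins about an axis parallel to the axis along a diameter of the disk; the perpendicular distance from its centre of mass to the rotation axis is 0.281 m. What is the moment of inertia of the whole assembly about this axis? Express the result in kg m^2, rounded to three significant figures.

0.0962

I_cm = (1/4)MR² = (1/4)(1.19)(0.0875)² = 0.0022777 kg m^2; centre at d = 0.281 m, so the parallel axis theorem gives I = 0.0022777 + (1.19)(0.281)² = 0.096241 kg m^2.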